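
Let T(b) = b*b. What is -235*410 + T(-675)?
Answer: 359275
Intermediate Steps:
T(b) = b²
-235*410 + T(-675) = -235*410 + (-675)² = -96350 + 455625 = 359275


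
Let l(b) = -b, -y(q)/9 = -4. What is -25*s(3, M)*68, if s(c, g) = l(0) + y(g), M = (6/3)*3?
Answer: -61200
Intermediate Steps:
y(q) = 36 (y(q) = -9*(-4) = 36)
M = 6 (M = (6*(⅓))*3 = 2*3 = 6)
s(c, g) = 36 (s(c, g) = -1*0 + 36 = 0 + 36 = 36)
-25*s(3, M)*68 = -25*36*68 = -900*68 = -61200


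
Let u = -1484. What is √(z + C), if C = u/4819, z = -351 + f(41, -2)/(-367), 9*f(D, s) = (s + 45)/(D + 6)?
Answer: 13*I*√129266449155087110/249368793 ≈ 18.743*I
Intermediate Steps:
f(D, s) = (45 + s)/(9*(6 + D)) (f(D, s) = ((s + 45)/(D + 6))/9 = ((45 + s)/(6 + D))/9 = (45 + s)/(9*(6 + D)))
z = -54489634/155241 (z = -351 + ((45 - 2)/(9*(6 + 41)))/(-367) = -351 + ((⅑)*43/47)*(-1/367) = -351 + ((⅑)*(1/47)*43)*(-1/367) = -351 + (43/423)*(-1/367) = -351 - 43/155241 = -54489634/155241 ≈ -351.00)
C = -1484/4819 ≈ -0.30795
√(z + C) = √(-54489634/155241 - 1484/4819) = √(-262815923890/748106379) = 13*I*√129266449155087110/249368793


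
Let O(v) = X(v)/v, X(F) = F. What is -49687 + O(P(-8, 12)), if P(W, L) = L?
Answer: -49686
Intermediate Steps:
O(v) = 1 (O(v) = v/v = 1)
-49687 + O(P(-8, 12)) = -49687 + 1 = -49686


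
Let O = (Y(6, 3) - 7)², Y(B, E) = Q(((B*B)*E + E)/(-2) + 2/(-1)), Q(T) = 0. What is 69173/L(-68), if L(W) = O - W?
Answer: 5321/9 ≈ 591.22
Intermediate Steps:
Y(B, E) = 0
O = 49 (O = (0 - 7)² = (-7)² = 49)
L(W) = 49 - W
69173/L(-68) = 69173/(49 - 1*(-68)) = 69173/(49 + 68) = 69173/117 = 69173*(1/117) = 5321/9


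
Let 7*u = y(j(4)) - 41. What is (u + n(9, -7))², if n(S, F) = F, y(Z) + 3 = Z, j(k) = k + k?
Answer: 7225/49 ≈ 147.45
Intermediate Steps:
j(k) = 2*k
y(Z) = -3 + Z
u = -36/7 (u = ((-3 + 2*4) - 41)/7 = ((-3 + 8) - 41)/7 = (5 - 41)/7 = (⅐)*(-36) = -36/7 ≈ -5.1429)
(u + n(9, -7))² = (-36/7 - 7)² = (-85/7)² = 7225/49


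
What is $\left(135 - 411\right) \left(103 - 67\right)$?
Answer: $-9936$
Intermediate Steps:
$\left(135 - 411\right) \left(103 - 67\right) = \left(135 - 411\right) 36 = \left(-276\right) 36 = -9936$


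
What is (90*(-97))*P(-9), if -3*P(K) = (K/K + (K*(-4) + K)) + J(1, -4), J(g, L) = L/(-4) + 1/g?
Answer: 87300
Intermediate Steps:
J(g, L) = 1/g - L/4 (J(g, L) = L*(-¼) + 1/g = -L/4 + 1/g = 1/g - L/4)
P(K) = -1 + K (P(K) = -((K/K + (K*(-4) + K)) + (1/1 - ¼*(-4)))/3 = -((1 + (-4*K + K)) + (1 + 1))/3 = -((1 - 3*K) + 2)/3 = -(3 - 3*K)/3 = -1 + K)
(90*(-97))*P(-9) = (90*(-97))*(-1 - 9) = -8730*(-10) = 87300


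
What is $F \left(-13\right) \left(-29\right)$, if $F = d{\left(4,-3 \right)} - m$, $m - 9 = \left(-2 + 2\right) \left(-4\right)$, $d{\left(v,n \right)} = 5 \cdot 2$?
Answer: $377$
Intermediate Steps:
$d{\left(v,n \right)} = 10$
$m = 9$ ($m = 9 + \left(-2 + 2\right) \left(-4\right) = 9 + 0 \left(-4\right) = 9 + 0 = 9$)
$F = 1$ ($F = 10 - 9 = 1$)
$F \left(-13\right) \left(-29\right) = 1 \left(-13\right) \left(-29\right) = \left(-13\right) \left(-29\right) = 377$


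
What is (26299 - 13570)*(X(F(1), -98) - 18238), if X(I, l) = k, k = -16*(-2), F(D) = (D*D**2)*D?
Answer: -231744174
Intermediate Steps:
F(D) = D**4 (F(D) = D**3*D = D**4)
k = 32
X(I, l) = 32
(26299 - 13570)*(X(F(1), -98) - 18238) = (26299 - 13570)*(32 - 18238) = 12729*(-18206) = -231744174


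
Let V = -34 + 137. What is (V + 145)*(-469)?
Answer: -116312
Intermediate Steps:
V = 103
(V + 145)*(-469) = (103 + 145)*(-469) = 248*(-469) = -116312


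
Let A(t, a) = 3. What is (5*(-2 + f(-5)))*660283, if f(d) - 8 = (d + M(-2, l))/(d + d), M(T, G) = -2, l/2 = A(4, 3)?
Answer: 44238961/2 ≈ 2.2119e+7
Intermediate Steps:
l = 6 (l = 2*3 = 6)
f(d) = 8 + (-2 + d)/(2*d) (f(d) = 8 + (d - 2)/(d + d) = 8 + (-2 + d)/((2*d)) = 8 + (-2 + d)*(1/(2*d)) = 8 + (-2 + d)/(2*d))
(5*(-2 + f(-5)))*660283 = (5*(-2 + (17/2 - 1/(-5))))*660283 = (5*(-2 + (17/2 - 1*(-⅕))))*660283 = (5*(-2 + (17/2 + ⅕)))*660283 = (5*(-2 + 87/10))*660283 = (5*(67/10))*660283 = (67/2)*660283 = 44238961/2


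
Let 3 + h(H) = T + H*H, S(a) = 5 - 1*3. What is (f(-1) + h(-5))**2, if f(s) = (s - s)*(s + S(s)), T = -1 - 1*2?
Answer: 361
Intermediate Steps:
S(a) = 2 (S(a) = 5 - 3 = 2)
T = -3 (T = -1 - 2 = -3)
f(s) = 0 (f(s) = (s - s)*(s + 2) = 0*(2 + s) = 0)
h(H) = -6 + H**2 (h(H) = -3 + (-3 + H*H) = -3 + (-3 + H**2) = -6 + H**2)
(f(-1) + h(-5))**2 = (0 + (-6 + (-5)**2))**2 = (0 + (-6 + 25))**2 = (0 + 19)**2 = 19**2 = 361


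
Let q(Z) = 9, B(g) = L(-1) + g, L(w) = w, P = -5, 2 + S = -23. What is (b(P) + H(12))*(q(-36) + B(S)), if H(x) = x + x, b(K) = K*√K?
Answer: -408 + 85*I*√5 ≈ -408.0 + 190.07*I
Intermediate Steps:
S = -25 (S = -2 - 23 = -25)
b(K) = K^(3/2)
B(g) = -1 + g
H(x) = 2*x
(b(P) + H(12))*(q(-36) + B(S)) = ((-5)^(3/2) + 2*12)*(9 + (-1 - 25)) = (-5*I*√5 + 24)*(9 - 26) = (24 - 5*I*√5)*(-17) = -408 + 85*I*√5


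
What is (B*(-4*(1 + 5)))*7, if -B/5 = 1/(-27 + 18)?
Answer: -280/3 ≈ -93.333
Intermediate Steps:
B = 5/9 (B = -5/(-27 + 18) = -5/(-9) = -5*(-⅑) = 5/9 ≈ 0.55556)
(B*(-4*(1 + 5)))*7 = (5*(-4*(1 + 5))/9)*7 = (5*(-4*6)/9)*7 = ((5/9)*(-24))*7 = -40/3*7 = -280/3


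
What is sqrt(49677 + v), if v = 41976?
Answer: sqrt(91653) ≈ 302.74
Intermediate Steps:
sqrt(49677 + v) = sqrt(49677 + 41976) = sqrt(91653)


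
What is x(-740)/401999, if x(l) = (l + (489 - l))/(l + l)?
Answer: -489/594958520 ≈ -8.2191e-7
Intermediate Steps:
x(l) = 489/(2*l) (x(l) = 489/((2*l)) = 489*(1/(2*l)) = 489/(2*l))
x(-740)/401999 = ((489/2)/(-740))/401999 = ((489/2)*(-1/740))*(1/401999) = -489/1480*1/401999 = -489/594958520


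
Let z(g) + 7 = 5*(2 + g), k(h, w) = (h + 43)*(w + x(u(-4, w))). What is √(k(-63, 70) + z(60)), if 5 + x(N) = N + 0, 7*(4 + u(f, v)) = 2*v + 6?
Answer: I*√65373/7 ≈ 36.526*I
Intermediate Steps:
u(f, v) = -22/7 + 2*v/7 (u(f, v) = -4 + (2*v + 6)/7 = -4 + (6 + 2*v)/7 = -4 + (6/7 + 2*v/7) = -22/7 + 2*v/7)
x(N) = -5 + N (x(N) = -5 + (N + 0) = -5 + N)
k(h, w) = (43 + h)*(-57/7 + 9*w/7) (k(h, w) = (h + 43)*(w + (-5 + (-22/7 + 2*w/7))) = (43 + h)*(w + (-57/7 + 2*w/7)) = (43 + h)*(-57/7 + 9*w/7))
z(g) = 3 + 5*g (z(g) = -7 + 5*(2 + g) = -7 + (10 + 5*g) = 3 + 5*g)
√(k(-63, 70) + z(60)) = √((-2451/7 - 57/7*(-63) + (387/7)*70 + (9/7)*(-63)*70) + (3 + 5*60)) = √((-2451/7 + 513 + 3870 - 5670) + (3 + 300)) = √(-11460/7 + 303) = √(-9339/7) = I*√65373/7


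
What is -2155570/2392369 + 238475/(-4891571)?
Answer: -11114643897745/11702442821699 ≈ -0.94977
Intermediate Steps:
-2155570/2392369 + 238475/(-4891571) = -2155570*1/2392369 + 238475*(-1/4891571) = -2155570/2392369 - 238475/4891571 = -11114643897745/11702442821699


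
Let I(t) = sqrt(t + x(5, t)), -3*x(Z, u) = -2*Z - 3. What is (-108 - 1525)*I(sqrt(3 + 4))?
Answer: -1633*sqrt(39 + 9*sqrt(7))/3 ≈ -4314.1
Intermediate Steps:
x(Z, u) = 1 + 2*Z/3 (x(Z, u) = -(-2*Z - 3)/3 = -(-3 - 2*Z)/3 = 1 + 2*Z/3)
I(t) = sqrt(13/3 + t) (I(t) = sqrt(t + (1 + (2/3)*5)) = sqrt(t + (1 + 10/3)) = sqrt(t + 13/3) = sqrt(13/3 + t))
(-108 - 1525)*I(sqrt(3 + 4)) = (-108 - 1525)*(sqrt(39 + 9*sqrt(3 + 4))/3) = -1633*sqrt(39 + 9*sqrt(7))/3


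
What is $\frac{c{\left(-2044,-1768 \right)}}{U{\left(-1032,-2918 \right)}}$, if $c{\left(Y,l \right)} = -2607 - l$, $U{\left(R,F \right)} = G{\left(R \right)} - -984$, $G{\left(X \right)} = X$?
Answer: $\frac{839}{48} \approx 17.479$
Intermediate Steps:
$U{\left(R,F \right)} = 984 + R$ ($U{\left(R,F \right)} = R - -984 = R + 984 = 984 + R$)
$\frac{c{\left(-2044,-1768 \right)}}{U{\left(-1032,-2918 \right)}} = \frac{-2607 - -1768}{984 - 1032} = \frac{-2607 + 1768}{-48} = \left(-839\right) \left(- \frac{1}{48}\right) = \frac{839}{48}$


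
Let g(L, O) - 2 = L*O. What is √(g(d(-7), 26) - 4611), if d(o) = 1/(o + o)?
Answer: 2*I*√56483/7 ≈ 67.903*I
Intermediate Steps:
d(o) = 1/(2*o)
g(L, O) = 2 + L*O
√(g(d(-7), 26) - 4611) = √((2 + ((½)/(-7))*26) - 4611) = √((2 + ((½)*(-⅐))*26) - 4611) = √((2 - 1/14*26) - 4611) = √((2 - 13/7) - 4611) = √(⅐ - 4611) = √(-32276/7) = 2*I*√56483/7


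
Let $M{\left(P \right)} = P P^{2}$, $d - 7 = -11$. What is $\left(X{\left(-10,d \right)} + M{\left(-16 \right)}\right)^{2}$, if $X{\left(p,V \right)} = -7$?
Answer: $16834609$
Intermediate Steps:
$d = -4$ ($d = 7 - 11 = -4$)
$M{\left(P \right)} = P^{3}$
$\left(X{\left(-10,d \right)} + M{\left(-16 \right)}\right)^{2} = \left(-7 + \left(-16\right)^{3}\right)^{2} = \left(-7 - 4096\right)^{2} = \left(-4103\right)^{2} = 16834609$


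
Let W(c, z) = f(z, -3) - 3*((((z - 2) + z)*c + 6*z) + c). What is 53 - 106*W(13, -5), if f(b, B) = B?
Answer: -54643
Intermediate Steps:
W(c, z) = -3 - 18*z - 3*c - 3*c*(-2 + 2*z) (W(c, z) = -3 - 3*((((z - 2) + z)*c + 6*z) + c) = -3 - 3*((((-2 + z) + z)*c + 6*z) + c) = -3 - 3*(((-2 + 2*z)*c + 6*z) + c) = -3 - 3*((c*(-2 + 2*z) + 6*z) + c) = -3 - 3*((6*z + c*(-2 + 2*z)) + c) = -3 - 3*(c + 6*z + c*(-2 + 2*z)) = -3 + (-18*z - 3*c - 3*c*(-2 + 2*z)) = -3 - 18*z - 3*c - 3*c*(-2 + 2*z))
53 - 106*W(13, -5) = 53 - 106*(-3 - 18*(-5) + 3*13 - 6*13*(-5)) = 53 - 106*(-3 + 90 + 39 + 390) = 53 - 106*516 = 53 - 54696 = -54643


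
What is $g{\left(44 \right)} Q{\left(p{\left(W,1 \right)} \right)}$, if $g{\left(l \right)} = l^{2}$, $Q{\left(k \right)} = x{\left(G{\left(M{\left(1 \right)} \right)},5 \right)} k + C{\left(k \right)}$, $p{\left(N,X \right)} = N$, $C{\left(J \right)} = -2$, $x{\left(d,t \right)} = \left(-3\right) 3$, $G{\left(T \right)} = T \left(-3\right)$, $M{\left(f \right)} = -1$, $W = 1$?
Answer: $-21296$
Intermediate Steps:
$G{\left(T \right)} = - 3 T$
$x{\left(d,t \right)} = -9$
$Q{\left(k \right)} = -2 - 9 k$ ($Q{\left(k \right)} = - 9 k - 2 = -2 - 9 k$)
$g{\left(44 \right)} Q{\left(p{\left(W,1 \right)} \right)} = 44^{2} \left(-2 - 9\right) = 1936 \left(-2 - 9\right) = 1936 \left(-11\right) = -21296$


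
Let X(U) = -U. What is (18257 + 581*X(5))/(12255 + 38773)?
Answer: 3838/12757 ≈ 0.30085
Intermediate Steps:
(18257 + 581*X(5))/(12255 + 38773) = (18257 + 581*(-1*5))/(12255 + 38773) = (18257 + 581*(-5))/51028 = (18257 - 2905)*(1/51028) = 15352*(1/51028) = 3838/12757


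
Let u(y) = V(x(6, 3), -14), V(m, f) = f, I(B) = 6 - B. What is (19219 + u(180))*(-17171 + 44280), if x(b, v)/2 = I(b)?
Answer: 520628345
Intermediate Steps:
x(b, v) = 12 - 2*b (x(b, v) = 2*(6 - b) = 12 - 2*b)
u(y) = -14
(19219 + u(180))*(-17171 + 44280) = (19219 - 14)*(-17171 + 44280) = 19205*27109 = 520628345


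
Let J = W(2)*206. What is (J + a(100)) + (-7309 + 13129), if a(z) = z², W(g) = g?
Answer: 16232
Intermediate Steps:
J = 412 (J = 2*206 = 412)
(J + a(100)) + (-7309 + 13129) = (412 + 100²) + (-7309 + 13129) = (412 + 10000) + 5820 = 10412 + 5820 = 16232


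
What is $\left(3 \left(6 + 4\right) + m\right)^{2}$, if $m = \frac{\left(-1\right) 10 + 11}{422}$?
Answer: $\frac{160300921}{178084} \approx 900.14$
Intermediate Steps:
$m = \frac{1}{422}$ ($m = \left(-10 + 11\right) \frac{1}{422} = 1 \cdot \frac{1}{422} = \frac{1}{422} \approx 0.0023697$)
$\left(3 \left(6 + 4\right) + m\right)^{2} = \left(3 \left(6 + 4\right) + \frac{1}{422}\right)^{2} = \left(3 \cdot 10 + \frac{1}{422}\right)^{2} = \left(30 + \frac{1}{422}\right)^{2} = \left(\frac{12661}{422}\right)^{2} = \frac{160300921}{178084}$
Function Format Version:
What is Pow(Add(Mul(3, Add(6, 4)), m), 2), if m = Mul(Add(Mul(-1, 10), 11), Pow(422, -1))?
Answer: Rational(160300921, 178084) ≈ 900.14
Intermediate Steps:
m = Rational(1, 422) (m = Mul(Add(-10, 11), Rational(1, 422)) = Mul(1, Rational(1, 422)) = Rational(1, 422) ≈ 0.0023697)
Pow(Add(Mul(3, Add(6, 4)), m), 2) = Pow(Add(Mul(3, Add(6, 4)), Rational(1, 422)), 2) = Pow(Add(Mul(3, 10), Rational(1, 422)), 2) = Pow(Add(30, Rational(1, 422)), 2) = Pow(Rational(12661, 422), 2) = Rational(160300921, 178084)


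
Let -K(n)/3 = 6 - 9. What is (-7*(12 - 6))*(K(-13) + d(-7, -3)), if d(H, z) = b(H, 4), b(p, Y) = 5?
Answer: -588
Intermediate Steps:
K(n) = 9 (K(n) = -3*(6 - 9) = -3*(-3) = 9)
d(H, z) = 5
(-7*(12 - 6))*(K(-13) + d(-7, -3)) = (-7*(12 - 6))*(9 + 5) = -7*6*14 = -42*14 = -588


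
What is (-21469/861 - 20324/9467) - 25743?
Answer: -30007739804/1164441 ≈ -25770.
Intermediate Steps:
(-21469/861 - 20324/9467) - 25743 = (-21469*1/861 - 20324*1/9467) - 25743 = (-3067/123 - 20324/9467) - 25743 = -31535141/1164441 - 25743 = -30007739804/1164441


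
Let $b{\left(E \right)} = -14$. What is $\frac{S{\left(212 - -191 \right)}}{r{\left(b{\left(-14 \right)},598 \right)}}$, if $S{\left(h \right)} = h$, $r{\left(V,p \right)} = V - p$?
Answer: $- \frac{403}{612} \approx -0.6585$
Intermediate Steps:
$\frac{S{\left(212 - -191 \right)}}{r{\left(b{\left(-14 \right)},598 \right)}} = \frac{212 - -191}{-14 - 598} = \frac{212 + 191}{-14 - 598} = \frac{403}{-612} = 403 \left(- \frac{1}{612}\right) = - \frac{403}{612}$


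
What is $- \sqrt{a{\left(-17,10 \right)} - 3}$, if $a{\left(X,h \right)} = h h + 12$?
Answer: $- \sqrt{109} \approx -10.44$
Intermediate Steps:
$a{\left(X,h \right)} = 12 + h^{2}$ ($a{\left(X,h \right)} = h^{2} + 12 = 12 + h^{2}$)
$- \sqrt{a{\left(-17,10 \right)} - 3} = - \sqrt{\left(12 + 10^{2}\right) - 3} = - \sqrt{\left(12 + 100\right) - 3} = - \sqrt{112 - 3} = - \sqrt{109}$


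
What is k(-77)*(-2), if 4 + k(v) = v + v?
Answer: 316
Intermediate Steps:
k(v) = -4 + 2*v (k(v) = -4 + (v + v) = -4 + 2*v)
k(-77)*(-2) = (-4 + 2*(-77))*(-2) = (-4 - 154)*(-2) = -158*(-2) = 316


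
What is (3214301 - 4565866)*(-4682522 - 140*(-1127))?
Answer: 6115482921230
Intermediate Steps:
(3214301 - 4565866)*(-4682522 - 140*(-1127)) = -1351565*(-4682522 + 157780) = -1351565*(-4524742) = 6115482921230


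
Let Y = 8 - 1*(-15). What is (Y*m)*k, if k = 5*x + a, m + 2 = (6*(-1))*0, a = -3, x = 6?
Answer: -1242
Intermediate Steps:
Y = 23 (Y = 8 + 15 = 23)
m = -2 (m = -2 + (6*(-1))*0 = -2 - 6*0 = -2 + 0 = -2)
k = 27 (k = 5*6 - 3 = 30 - 3 = 27)
(Y*m)*k = (23*(-2))*27 = -46*27 = -1242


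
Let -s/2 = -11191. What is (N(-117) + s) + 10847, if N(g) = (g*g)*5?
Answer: 101674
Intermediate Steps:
N(g) = 5*g² (N(g) = g²*5 = 5*g²)
s = 22382 (s = -2*(-11191) = 22382)
(N(-117) + s) + 10847 = (5*(-117)² + 22382) + 10847 = (5*13689 + 22382) + 10847 = (68445 + 22382) + 10847 = 90827 + 10847 = 101674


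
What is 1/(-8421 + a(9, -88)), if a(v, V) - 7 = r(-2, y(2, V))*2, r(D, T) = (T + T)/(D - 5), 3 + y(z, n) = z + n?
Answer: -7/58542 ≈ -0.00011957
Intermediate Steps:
y(z, n) = -3 + n + z (y(z, n) = -3 + (z + n) = -3 + (n + z) = -3 + n + z)
r(D, T) = 2*T/(-5 + D) (r(D, T) = (2*T)/(-5 + D) = 2*T/(-5 + D))
a(v, V) = 53/7 - 4*V/7 (a(v, V) = 7 + (2*(-3 + V + 2)/(-5 - 2))*2 = 7 + (2*(-1 + V)/(-7))*2 = 7 + (2*(-1 + V)*(-1/7))*2 = 7 + (2/7 - 2*V/7)*2 = 7 + (4/7 - 4*V/7) = 53/7 - 4*V/7)
1/(-8421 + a(9, -88)) = 1/(-8421 + (53/7 - 4/7*(-88))) = 1/(-8421 + (53/7 + 352/7)) = 1/(-8421 + 405/7) = 1/(-58542/7) = -7/58542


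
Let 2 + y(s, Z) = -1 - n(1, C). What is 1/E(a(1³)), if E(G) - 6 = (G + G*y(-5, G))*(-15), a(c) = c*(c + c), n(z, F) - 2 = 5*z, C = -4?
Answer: 1/276 ≈ 0.0036232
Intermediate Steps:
n(z, F) = 2 + 5*z
y(s, Z) = -10 (y(s, Z) = -2 + (-1 - (2 + 5*1)) = -2 + (-1 - (2 + 5)) = -2 + (-1 - 1*7) = -2 + (-1 - 7) = -2 - 8 = -10)
a(c) = 2*c² (a(c) = c*(2*c) = 2*c²)
E(G) = 6 + 135*G (E(G) = 6 + (G + G*(-10))*(-15) = 6 + (G - 10*G)*(-15) = 6 - 9*G*(-15) = 6 + 135*G)
1/E(a(1³)) = 1/(6 + 135*(2*(1³)²)) = 1/(6 + 135*(2*1²)) = 1/(6 + 135*(2*1)) = 1/(6 + 135*2) = 1/(6 + 270) = 1/276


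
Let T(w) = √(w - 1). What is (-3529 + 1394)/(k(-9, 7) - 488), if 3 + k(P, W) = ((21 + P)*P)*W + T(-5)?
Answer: 76067/44429 + 61*I*√6/44429 ≈ 1.7121 + 0.0033631*I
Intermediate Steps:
T(w) = √(-1 + w)
k(P, W) = -3 + I*√6 + P*W*(21 + P) (k(P, W) = -3 + (((21 + P)*P)*W + √(-1 - 5)) = -3 + ((P*(21 + P))*W + √(-6)) = -3 + (P*W*(21 + P) + I*√6) = -3 + (I*√6 + P*W*(21 + P)) = -3 + I*√6 + P*W*(21 + P))
(-3529 + 1394)/(k(-9, 7) - 488) = (-3529 + 1394)/((-3 + I*√6 + 7*(-9)² + 21*(-9)*7) - 488) = -2135/((-3 + I*√6 + 7*81 - 1323) - 488) = -2135/((-3 + I*√6 + 567 - 1323) - 488) = -2135/((-759 + I*√6) - 488) = -2135/(-1247 + I*√6)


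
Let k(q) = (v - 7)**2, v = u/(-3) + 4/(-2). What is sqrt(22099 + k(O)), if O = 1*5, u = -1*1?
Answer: sqrt(199567)/3 ≈ 148.91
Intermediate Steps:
u = -1
v = -5/3 (v = -1/(-3) + 4/(-2) = -1*(-1/3) + 4*(-1/2) = 1/3 - 2 = -5/3 ≈ -1.6667)
O = 5
k(q) = 676/9 (k(q) = (-5/3 - 7)**2 = (-26/3)**2 = 676/9)
sqrt(22099 + k(O)) = sqrt(22099 + 676/9) = sqrt(199567/9) = sqrt(199567)/3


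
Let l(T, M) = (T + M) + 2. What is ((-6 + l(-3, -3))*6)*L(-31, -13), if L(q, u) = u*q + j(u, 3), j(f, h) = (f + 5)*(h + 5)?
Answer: -20340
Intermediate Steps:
l(T, M) = 2 + M + T (l(T, M) = (M + T) + 2 = 2 + M + T)
j(f, h) = (5 + f)*(5 + h)
L(q, u) = 40 + 8*u + q*u (L(q, u) = u*q + (25 + 5*u + 5*3 + u*3) = q*u + (25 + 5*u + 15 + 3*u) = q*u + (40 + 8*u) = 40 + 8*u + q*u)
((-6 + l(-3, -3))*6)*L(-31, -13) = ((-6 + (2 - 3 - 3))*6)*(40 + 8*(-13) - 31*(-13)) = ((-6 - 4)*6)*(40 - 104 + 403) = -10*6*339 = -60*339 = -20340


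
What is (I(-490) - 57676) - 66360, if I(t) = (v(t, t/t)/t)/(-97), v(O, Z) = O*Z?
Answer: -12031493/97 ≈ -1.2404e+5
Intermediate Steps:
I(t) = -1/97 (I(t) = ((t*(t/t))/t)/(-97) = ((t*1)/t)*(-1/97) = (t/t)*(-1/97) = 1*(-1/97) = -1/97)
(I(-490) - 57676) - 66360 = (-1/97 - 57676) - 66360 = -5594573/97 - 66360 = -12031493/97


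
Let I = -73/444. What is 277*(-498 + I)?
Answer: -61268245/444 ≈ -1.3799e+5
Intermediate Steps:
I = -73/444 (I = -73*1/444 = -73/444 ≈ -0.16441)
277*(-498 + I) = 277*(-498 - 73/444) = 277*(-221185/444) = -61268245/444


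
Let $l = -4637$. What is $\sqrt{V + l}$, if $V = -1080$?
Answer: $i \sqrt{5717} \approx 75.611 i$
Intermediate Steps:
$\sqrt{V + l} = \sqrt{-1080 - 4637} = \sqrt{-5717} = i \sqrt{5717}$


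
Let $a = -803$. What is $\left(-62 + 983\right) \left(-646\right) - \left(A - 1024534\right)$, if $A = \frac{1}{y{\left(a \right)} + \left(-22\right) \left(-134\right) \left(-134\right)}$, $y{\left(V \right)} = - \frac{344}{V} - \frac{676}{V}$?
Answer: $\frac{136263126100771}{317209676} \approx 4.2957 \cdot 10^{5}$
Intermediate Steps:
$y{\left(V \right)} = - \frac{1020}{V}$
$A = - \frac{803}{317209676}$ ($A = \frac{1}{- \frac{1020}{-803} + \left(-22\right) \left(-134\right) \left(-134\right)} = \frac{1}{\left(-1020\right) \left(- \frac{1}{803}\right) + 2948 \left(-134\right)} = \frac{1}{\frac{1020}{803} - 395032} = \frac{1}{- \frac{317209676}{803}} = - \frac{803}{317209676} \approx -2.5314 \cdot 10^{-6}$)
$\left(-62 + 983\right) \left(-646\right) - \left(A - 1024534\right) = \left(-62 + 983\right) \left(-646\right) - \left(- \frac{803}{317209676} - 1024534\right) = 921 \left(-646\right) - \left(- \frac{803}{317209676} - 1024534\right) = -594966 - - \frac{324992098191787}{317209676} = -594966 + \frac{324992098191787}{317209676} = \frac{136263126100771}{317209676}$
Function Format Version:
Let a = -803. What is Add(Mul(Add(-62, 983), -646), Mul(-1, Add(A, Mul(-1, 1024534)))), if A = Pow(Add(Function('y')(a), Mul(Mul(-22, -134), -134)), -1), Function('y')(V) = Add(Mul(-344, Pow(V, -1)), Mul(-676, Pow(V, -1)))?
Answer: Rational(136263126100771, 317209676) ≈ 4.2957e+5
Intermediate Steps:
Function('y')(V) = Mul(-1020, Pow(V, -1))
A = Rational(-803, 317209676) (A = Pow(Add(Mul(-1020, Pow(-803, -1)), Mul(Mul(-22, -134), -134)), -1) = Pow(Add(Mul(-1020, Rational(-1, 803)), Mul(2948, -134)), -1) = Pow(Add(Rational(1020, 803), -395032), -1) = Pow(Rational(-317209676, 803), -1) = Rational(-803, 317209676) ≈ -2.5314e-6)
Add(Mul(Add(-62, 983), -646), Mul(-1, Add(A, Mul(-1, 1024534)))) = Add(Mul(Add(-62, 983), -646), Mul(-1, Add(Rational(-803, 317209676), Mul(-1, 1024534)))) = Add(Mul(921, -646), Mul(-1, Add(Rational(-803, 317209676), -1024534))) = Add(-594966, Mul(-1, Rational(-324992098191787, 317209676))) = Add(-594966, Rational(324992098191787, 317209676)) = Rational(136263126100771, 317209676)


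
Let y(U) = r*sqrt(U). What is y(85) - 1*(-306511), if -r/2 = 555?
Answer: 306511 - 1110*sqrt(85) ≈ 2.9628e+5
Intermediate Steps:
r = -1110 (r = -2*555 = -1110)
y(U) = -1110*sqrt(U)
y(85) - 1*(-306511) = -1110*sqrt(85) - 1*(-306511) = -1110*sqrt(85) + 306511 = 306511 - 1110*sqrt(85)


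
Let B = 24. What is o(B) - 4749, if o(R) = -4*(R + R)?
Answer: -4941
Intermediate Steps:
o(R) = -8*R
o(B) - 4749 = -8*24 - 4749 = -192 - 4749 = -4941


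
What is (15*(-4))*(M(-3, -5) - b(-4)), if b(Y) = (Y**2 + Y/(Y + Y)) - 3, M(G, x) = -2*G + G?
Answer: 630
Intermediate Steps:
M(G, x) = -G
b(Y) = -5/2 + Y**2 (b(Y) = (Y**2 + Y/((2*Y))) - 3 = (Y**2 + (1/(2*Y))*Y) - 3 = (Y**2 + 1/2) - 3 = (1/2 + Y**2) - 3 = -5/2 + Y**2)
(15*(-4))*(M(-3, -5) - b(-4)) = (15*(-4))*(-1*(-3) - (-5/2 + (-4)**2)) = -60*(3 - (-5/2 + 16)) = -60*(3 - 1*27/2) = -60*(3 - 27/2) = -60*(-21/2) = 630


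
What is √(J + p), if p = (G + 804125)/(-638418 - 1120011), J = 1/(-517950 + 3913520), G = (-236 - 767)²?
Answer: I*√50342327041432136468070/221143287390 ≈ 1.0146*I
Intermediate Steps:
G = 1006009 (G = (-1003)² = 1006009)
J = 1/3395570 ≈ 2.9450e-7
p = -67042/65127 (p = (1006009 + 804125)/(-638418 - 1120011) = 1810134/(-1758429) = 1810134*(-1/1758429) = -67042/65127 ≈ -1.0294)
√(J + p) = √(1/3395570 - 67042/65127) = √(-227645738813/221143287390) = I*√50342327041432136468070/221143287390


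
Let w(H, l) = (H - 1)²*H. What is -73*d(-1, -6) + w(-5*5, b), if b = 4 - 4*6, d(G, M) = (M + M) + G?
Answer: -15951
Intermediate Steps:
d(G, M) = G + 2*M (d(G, M) = 2*M + G = G + 2*M)
b = -20 (b = 4 - 24 = -20)
w(H, l) = H*(-1 + H)² (w(H, l) = (-1 + H)²*H = H*(-1 + H)²)
-73*d(-1, -6) + w(-5*5, b) = -73*(-1 + 2*(-6)) + (-5*5)*(-1 - 5*5)² = -73*(-1 - 12) - 25*(-1 - 25)² = -73*(-13) - 25*(-26)² = 949 - 25*676 = 949 - 16900 = -15951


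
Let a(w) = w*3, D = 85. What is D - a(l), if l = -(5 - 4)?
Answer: 88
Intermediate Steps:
l = -1 (l = -1*1 = -1)
a(w) = 3*w
D - a(l) = 85 - 3*(-1) = 85 - 1*(-3) = 85 + 3 = 88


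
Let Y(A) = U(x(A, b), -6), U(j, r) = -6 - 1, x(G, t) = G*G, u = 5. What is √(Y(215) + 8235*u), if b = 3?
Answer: 4*√2573 ≈ 202.90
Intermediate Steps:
x(G, t) = G²
U(j, r) = -7
Y(A) = -7
√(Y(215) + 8235*u) = √(-7 + 8235*5) = √(-7 + 41175) = √41168 = 4*√2573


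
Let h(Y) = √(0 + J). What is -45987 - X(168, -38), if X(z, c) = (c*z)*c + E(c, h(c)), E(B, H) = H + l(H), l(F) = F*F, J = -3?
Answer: -288576 - I*√3 ≈ -2.8858e+5 - 1.732*I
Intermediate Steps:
l(F) = F²
h(Y) = I*√3 (h(Y) = √(0 - 3) = √(-3) = I*√3)
E(B, H) = H + H²
X(z, c) = z*c² + I*√3*(1 + I*√3) (X(z, c) = (c*z)*c + (I*√3)*(1 + I*√3) = z*c² + I*√3*(1 + I*√3))
-45987 - X(168, -38) = -45987 - (-3 + I*√3 + 168*(-38)²) = -45987 - (-3 + I*√3 + 168*1444) = -45987 - (-3 + I*√3 + 242592) = -45987 - (242589 + I*√3) = -45987 + (-242589 - I*√3) = -288576 - I*√3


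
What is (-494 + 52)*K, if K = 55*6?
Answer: -145860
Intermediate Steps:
K = 330
(-494 + 52)*K = (-494 + 52)*330 = -442*330 = -145860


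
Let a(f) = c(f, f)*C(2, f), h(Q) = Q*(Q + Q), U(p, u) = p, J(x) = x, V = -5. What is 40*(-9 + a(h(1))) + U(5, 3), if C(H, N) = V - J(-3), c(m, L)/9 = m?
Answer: -1795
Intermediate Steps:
c(m, L) = 9*m
C(H, N) = -2 (C(H, N) = -5 - 1*(-3) = -5 + 3 = -2)
h(Q) = 2*Q² (h(Q) = Q*(2*Q) = 2*Q²)
a(f) = -18*f (a(f) = (9*f)*(-2) = -18*f)
40*(-9 + a(h(1))) + U(5, 3) = 40*(-9 - 36*1²) + 5 = 40*(-9 - 36) + 5 = 40*(-45) + 5 = -1800 + 5 = -1795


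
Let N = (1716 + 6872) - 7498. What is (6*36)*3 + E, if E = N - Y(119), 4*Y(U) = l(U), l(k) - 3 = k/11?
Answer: 19080/11 ≈ 1734.5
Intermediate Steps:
l(k) = 3 + k/11
Y(U) = 3/4 + U/44 (Y(U) = (3 + U/11)/4 = 3/4 + U/44)
N = 1090 (N = 8588 - 7498 = 1090)
E = 11952/11 (E = 1090 - (3/4 + (1/44)*119) = 1090 - (3/4 + 119/44) = 1090 - 1*38/11 = 1090 - 38/11 = 11952/11 ≈ 1086.5)
(6*36)*3 + E = (6*36)*3 + 11952/11 = 216*3 + 11952/11 = 648 + 11952/11 = 19080/11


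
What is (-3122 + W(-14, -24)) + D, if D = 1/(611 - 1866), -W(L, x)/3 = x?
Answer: -3827751/1255 ≈ -3050.0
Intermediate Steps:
W(L, x) = -3*x
D = -1/1255 (D = 1/(-1255) = -1/1255 ≈ -0.00079681)
(-3122 + W(-14, -24)) + D = (-3122 - 3*(-24)) - 1/1255 = (-3122 + 72) - 1/1255 = -3050 - 1/1255 = -3827751/1255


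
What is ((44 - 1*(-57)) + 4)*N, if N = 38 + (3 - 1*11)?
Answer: 3150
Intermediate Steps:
N = 30 (N = 38 + (3 - 11) = 38 - 8 = 30)
((44 - 1*(-57)) + 4)*N = ((44 - 1*(-57)) + 4)*30 = ((44 + 57) + 4)*30 = (101 + 4)*30 = 105*30 = 3150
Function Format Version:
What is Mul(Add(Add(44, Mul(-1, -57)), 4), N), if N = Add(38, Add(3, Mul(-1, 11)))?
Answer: 3150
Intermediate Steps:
N = 30 (N = Add(38, Add(3, -11)) = Add(38, -8) = 30)
Mul(Add(Add(44, Mul(-1, -57)), 4), N) = Mul(Add(Add(44, Mul(-1, -57)), 4), 30) = Mul(Add(Add(44, 57), 4), 30) = Mul(Add(101, 4), 30) = Mul(105, 30) = 3150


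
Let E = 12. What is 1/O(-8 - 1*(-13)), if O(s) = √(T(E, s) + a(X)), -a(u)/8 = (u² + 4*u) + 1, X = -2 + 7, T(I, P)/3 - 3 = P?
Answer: -I*√86/172 ≈ -0.053916*I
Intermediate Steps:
T(I, P) = 9 + 3*P
X = 5
a(u) = -8 - 32*u - 8*u² (a(u) = -8*((u² + 4*u) + 1) = -8*(1 + u² + 4*u) = -8 - 32*u - 8*u²)
O(s) = √(-359 + 3*s) (O(s) = √((9 + 3*s) + (-8 - 32*5 - 8*5²)) = √((9 + 3*s) + (-8 - 160 - 8*25)) = √((9 + 3*s) + (-8 - 160 - 200)) = √((9 + 3*s) - 368) = √(-359 + 3*s))
1/O(-8 - 1*(-13)) = 1/(√(-359 + 3*(-8 - 1*(-13)))) = 1/(√(-359 + 3*(-8 + 13))) = 1/(√(-359 + 3*5)) = 1/(√(-359 + 15)) = 1/(√(-344)) = 1/(2*I*√86) = -I*√86/172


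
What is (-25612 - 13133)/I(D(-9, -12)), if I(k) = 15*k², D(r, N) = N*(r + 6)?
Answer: -287/144 ≈ -1.9931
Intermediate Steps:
D(r, N) = N*(6 + r)
(-25612 - 13133)/I(D(-9, -12)) = (-25612 - 13133)/((15*(-12*(6 - 9))²)) = -38745/(15*(-12*(-3))²) = -38745/(15*36²) = -38745/(15*1296) = -38745/19440 = -38745*1/19440 = -287/144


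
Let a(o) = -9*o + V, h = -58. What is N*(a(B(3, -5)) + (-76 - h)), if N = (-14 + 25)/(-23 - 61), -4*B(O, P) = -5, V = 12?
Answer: 253/112 ≈ 2.2589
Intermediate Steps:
B(O, P) = 5/4 (B(O, P) = -1/4*(-5) = 5/4)
N = -11/84 (N = 11/(-84) = 11*(-1/84) = -11/84 ≈ -0.13095)
a(o) = 12 - 9*o (a(o) = -9*o + 12 = 12 - 9*o)
N*(a(B(3, -5)) + (-76 - h)) = -11*((12 - 9*5/4) + (-76 - 1*(-58)))/84 = -11*((12 - 45/4) + (-76 + 58))/84 = -11*(3/4 - 18)/84 = -11/84*(-69/4) = 253/112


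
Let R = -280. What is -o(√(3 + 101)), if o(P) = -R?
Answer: -280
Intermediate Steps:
o(P) = 280 (o(P) = -1*(-280) = 280)
-o(√(3 + 101)) = -1*280 = -280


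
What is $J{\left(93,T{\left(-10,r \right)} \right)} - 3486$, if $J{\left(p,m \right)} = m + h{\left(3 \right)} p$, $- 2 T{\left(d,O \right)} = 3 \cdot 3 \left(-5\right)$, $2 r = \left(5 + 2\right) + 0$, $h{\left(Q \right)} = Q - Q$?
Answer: $- \frac{6927}{2} \approx -3463.5$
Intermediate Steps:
$h{\left(Q \right)} = 0$
$r = \frac{7}{2}$ ($r = \frac{\left(5 + 2\right) + 0}{2} = \frac{7 + 0}{2} = \frac{1}{2} \cdot 7 = \frac{7}{2} \approx 3.5$)
$T{\left(d,O \right)} = \frac{45}{2}$ ($T{\left(d,O \right)} = - \frac{3 \cdot 3 \left(-5\right)}{2} = - \frac{9 \left(-5\right)}{2} = \left(- \frac{1}{2}\right) \left(-45\right) = \frac{45}{2}$)
$J{\left(p,m \right)} = m$ ($J{\left(p,m \right)} = m + 0 p = m + 0 = m$)
$J{\left(93,T{\left(-10,r \right)} \right)} - 3486 = \frac{45}{2} - 3486 = - \frac{6927}{2}$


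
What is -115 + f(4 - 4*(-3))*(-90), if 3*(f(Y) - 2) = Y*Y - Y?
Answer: -7495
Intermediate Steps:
f(Y) = 2 - Y/3 + Y²/3 (f(Y) = 2 + (Y*Y - Y)/3 = 2 + (Y² - Y)/3 = 2 + (-Y/3 + Y²/3) = 2 - Y/3 + Y²/3)
-115 + f(4 - 4*(-3))*(-90) = -115 + (2 - (4 - 4*(-3))/3 + (4 - 4*(-3))²/3)*(-90) = -115 + (2 - (4 + 12)/3 + (4 + 12)²/3)*(-90) = -115 + (2 - ⅓*16 + (⅓)*16²)*(-90) = -115 + (2 - 16/3 + (⅓)*256)*(-90) = -115 + (2 - 16/3 + 256/3)*(-90) = -115 + 82*(-90) = -115 - 7380 = -7495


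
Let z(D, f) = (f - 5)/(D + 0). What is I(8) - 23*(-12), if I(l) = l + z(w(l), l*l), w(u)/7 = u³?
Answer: 1017915/3584 ≈ 284.02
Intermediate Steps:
w(u) = 7*u³
z(D, f) = (-5 + f)/D
I(l) = l + (-5 + l²)/(7*l³) (I(l) = l + (-5 + l*l)/((7*l³)) = l + (1/(7*l³))*(-5 + l²) = l + (-5 + l²)/(7*l³))
I(8) - 23*(-12) = (8 - 5/7/8³ + (⅐)/8) - 23*(-12) = (8 - 5/7*1/512 + (⅐)*(⅛)) + 276 = (8 - 5/3584 + 1/56) + 276 = 28731/3584 + 276 = 1017915/3584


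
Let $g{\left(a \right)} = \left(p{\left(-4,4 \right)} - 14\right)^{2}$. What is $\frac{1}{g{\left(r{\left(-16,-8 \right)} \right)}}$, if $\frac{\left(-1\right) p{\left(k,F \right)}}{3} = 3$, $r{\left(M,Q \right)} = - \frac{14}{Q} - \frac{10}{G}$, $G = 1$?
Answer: $\frac{1}{529} \approx 0.0018904$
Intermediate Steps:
$r{\left(M,Q \right)} = -10 - \frac{14}{Q}$ ($r{\left(M,Q \right)} = - \frac{14}{Q} - \frac{10}{1} = - \frac{14}{Q} - 10 = -10 - \frac{14}{Q}$)
$p{\left(k,F \right)} = -9$ ($p{\left(k,F \right)} = \left(-3\right) 3 = -9$)
$g{\left(a \right)} = 529$ ($g{\left(a \right)} = \left(-9 - 14\right)^{2} = \left(-23\right)^{2} = 529$)
$\frac{1}{g{\left(r{\left(-16,-8 \right)} \right)}} = \frac{1}{529}$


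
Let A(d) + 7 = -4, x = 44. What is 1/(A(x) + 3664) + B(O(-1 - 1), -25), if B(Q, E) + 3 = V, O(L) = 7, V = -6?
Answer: -32876/3653 ≈ -8.9997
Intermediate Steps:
A(d) = -11 (A(d) = -7 - 4 = -11)
B(Q, E) = -9 (B(Q, E) = -3 - 6 = -9)
1/(A(x) + 3664) + B(O(-1 - 1), -25) = 1/(-11 + 3664) - 9 = 1/3653 - 9 = -32876/3653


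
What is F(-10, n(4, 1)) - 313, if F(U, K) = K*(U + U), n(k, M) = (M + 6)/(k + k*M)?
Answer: -661/2 ≈ -330.50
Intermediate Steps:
n(k, M) = (6 + M)/(k + M*k)
F(U, K) = 2*K*U (F(U, K) = K*(2*U) = 2*K*U)
F(-10, n(4, 1)) - 313 = 2*((6 + 1)/(4*(1 + 1)))*(-10) - 313 = 2*((¼)*7/2)*(-10) - 313 = 2*((¼)*(½)*7)*(-10) - 313 = 2*(7/8)*(-10) - 313 = -35/2 - 313 = -661/2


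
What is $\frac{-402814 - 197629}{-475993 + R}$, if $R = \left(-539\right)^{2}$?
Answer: $\frac{600443}{185472} \approx 3.2374$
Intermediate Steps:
$R = 290521$
$\frac{-402814 - 197629}{-475993 + R} = \frac{-402814 - 197629}{-475993 + 290521} = - \frac{600443}{-185472} = \left(-600443\right) \left(- \frac{1}{185472}\right) = \frac{600443}{185472}$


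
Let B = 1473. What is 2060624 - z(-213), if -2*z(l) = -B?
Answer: 4119775/2 ≈ 2.0599e+6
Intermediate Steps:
z(l) = 1473/2 (z(l) = -(-1)*1473/2 = -½*(-1473) = 1473/2)
2060624 - z(-213) = 2060624 - 1*1473/2 = 2060624 - 1473/2 = 4119775/2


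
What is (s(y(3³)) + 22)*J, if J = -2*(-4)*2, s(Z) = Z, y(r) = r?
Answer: 784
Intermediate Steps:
J = 16 (J = 8*2 = 16)
(s(y(3³)) + 22)*J = (3³ + 22)*16 = (27 + 22)*16 = 49*16 = 784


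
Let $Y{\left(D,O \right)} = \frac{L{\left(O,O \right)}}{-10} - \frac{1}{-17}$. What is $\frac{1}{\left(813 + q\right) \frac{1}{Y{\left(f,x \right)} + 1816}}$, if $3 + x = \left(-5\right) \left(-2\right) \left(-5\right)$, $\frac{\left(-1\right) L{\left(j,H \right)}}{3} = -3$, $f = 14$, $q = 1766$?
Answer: $\frac{308577}{438430} \approx 0.70382$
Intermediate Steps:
$L{\left(j,H \right)} = 9$ ($L{\left(j,H \right)} = \left(-3\right) \left(-3\right) = 9$)
$x = -53$ ($x = -3 + \left(-5\right) \left(-2\right) \left(-5\right) = -3 + 10 \left(-5\right) = -3 - 50 = -53$)
$Y{\left(D,O \right)} = - \frac{143}{170}$ ($Y{\left(D,O \right)} = \frac{9}{-10} - \frac{1}{-17} = 9 \left(- \frac{1}{10}\right) - - \frac{1}{17} = - \frac{9}{10} + \frac{1}{17} = - \frac{143}{170}$)
$\frac{1}{\left(813 + q\right) \frac{1}{Y{\left(f,x \right)} + 1816}} = \frac{1}{\left(813 + 1766\right) \frac{1}{- \frac{143}{170} + 1816}} = \frac{1}{2579 \frac{1}{\frac{308577}{170}}} = \frac{1}{2579 \cdot \frac{170}{308577}} = \frac{1}{\frac{438430}{308577}} = \frac{308577}{438430}$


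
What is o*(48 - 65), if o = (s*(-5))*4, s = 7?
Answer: 2380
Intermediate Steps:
o = -140 (o = (7*(-5))*4 = -35*4 = -140)
o*(48 - 65) = -140*(48 - 65) = -140*(-17) = 2380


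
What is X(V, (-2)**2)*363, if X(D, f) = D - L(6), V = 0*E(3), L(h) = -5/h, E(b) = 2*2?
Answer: 605/2 ≈ 302.50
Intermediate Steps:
E(b) = 4
V = 0 (V = 0*4 = 0)
X(D, f) = 5/6 + D (X(D, f) = D - (-5)/6 = D - 1*(-5/6) = D + 5/6 = 5/6 + D)
X(V, (-2)**2)*363 = (5/6 + 0)*363 = (5/6)*363 = 605/2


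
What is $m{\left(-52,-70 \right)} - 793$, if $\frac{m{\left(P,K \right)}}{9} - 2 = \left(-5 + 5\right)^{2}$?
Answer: $-775$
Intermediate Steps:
$m{\left(P,K \right)} = 18$ ($m{\left(P,K \right)} = 18 + 9 \left(-5 + 5\right)^{2} = 18 + 9 \cdot 0^{2} = 18 + 9 \cdot 0 = 18 + 0 = 18$)
$m{\left(-52,-70 \right)} - 793 = 18 - 793 = -775$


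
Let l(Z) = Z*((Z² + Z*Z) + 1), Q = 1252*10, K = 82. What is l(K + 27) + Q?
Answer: 2602687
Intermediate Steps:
Q = 12520
l(Z) = Z*(1 + 2*Z²) (l(Z) = Z*((Z² + Z²) + 1) = Z*(2*Z² + 1) = Z*(1 + 2*Z²))
l(K + 27) + Q = ((82 + 27) + 2*(82 + 27)³) + 12520 = (109 + 2*109³) + 12520 = (109 + 2*1295029) + 12520 = (109 + 2590058) + 12520 = 2590167 + 12520 = 2602687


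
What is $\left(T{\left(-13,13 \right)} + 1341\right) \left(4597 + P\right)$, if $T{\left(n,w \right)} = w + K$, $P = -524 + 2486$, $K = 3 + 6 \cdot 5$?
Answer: $9097333$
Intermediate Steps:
$K = 33$ ($K = 3 + 30 = 33$)
$P = 1962$
$T{\left(n,w \right)} = 33 + w$ ($T{\left(n,w \right)} = w + 33 = 33 + w$)
$\left(T{\left(-13,13 \right)} + 1341\right) \left(4597 + P\right) = \left(\left(33 + 13\right) + 1341\right) \left(4597 + 1962\right) = \left(46 + 1341\right) 6559 = 1387 \cdot 6559 = 9097333$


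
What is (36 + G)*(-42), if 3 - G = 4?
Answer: -1470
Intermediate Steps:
G = -1 (G = 3 - 1*4 = 3 - 4 = -1)
(36 + G)*(-42) = (36 - 1)*(-42) = 35*(-42) = -1470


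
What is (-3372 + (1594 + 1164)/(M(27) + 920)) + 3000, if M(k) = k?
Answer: -349526/947 ≈ -369.09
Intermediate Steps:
(-3372 + (1594 + 1164)/(M(27) + 920)) + 3000 = (-3372 + (1594 + 1164)/(27 + 920)) + 3000 = (-3372 + 2758/947) + 3000 = -3190526/947 + 3000 = -349526/947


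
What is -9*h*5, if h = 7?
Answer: -315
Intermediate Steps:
-9*h*5 = -9*7*5 = -63*5 = -315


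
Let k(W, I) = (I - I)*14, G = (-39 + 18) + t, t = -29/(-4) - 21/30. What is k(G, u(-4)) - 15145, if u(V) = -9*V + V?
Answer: -15145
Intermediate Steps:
t = 131/20 (t = -29*(-¼) - 21*1/30 = 29/4 - 7/10 = 131/20 ≈ 6.5500)
u(V) = -8*V
G = -289/20 (G = (-39 + 18) + 131/20 = -21 + 131/20 = -289/20 ≈ -14.450)
k(W, I) = 0 (k(W, I) = 0*14 = 0)
k(G, u(-4)) - 15145 = 0 - 15145 = -15145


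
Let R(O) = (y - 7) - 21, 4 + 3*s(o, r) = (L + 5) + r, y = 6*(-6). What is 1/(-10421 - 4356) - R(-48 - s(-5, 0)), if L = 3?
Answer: 945727/14777 ≈ 64.000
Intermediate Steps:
y = -36
s(o, r) = 4/3 + r/3 (s(o, r) = -4/3 + ((3 + 5) + r)/3 = -4/3 + (8 + r)/3 = -4/3 + (8/3 + r/3) = 4/3 + r/3)
R(O) = -64 (R(O) = (-36 - 7) - 21 = -43 - 21 = -64)
1/(-10421 - 4356) - R(-48 - s(-5, 0)) = 1/(-10421 - 4356) - 1*(-64) = 1/(-14777) + 64 = -1/14777 + 64 = 945727/14777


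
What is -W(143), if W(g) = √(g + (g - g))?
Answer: -√143 ≈ -11.958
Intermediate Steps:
W(g) = √g (W(g) = √(g + 0) = √g)
-W(143) = -√143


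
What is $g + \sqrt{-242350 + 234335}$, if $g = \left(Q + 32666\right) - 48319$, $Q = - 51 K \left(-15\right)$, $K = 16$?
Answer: $-3413 + i \sqrt{8015} \approx -3413.0 + 89.526 i$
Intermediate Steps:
$Q = 12240$ ($Q = \left(-51\right) 16 \left(-15\right) = \left(-816\right) \left(-15\right) = 12240$)
$g = -3413$ ($g = \left(12240 + 32666\right) - 48319 = 44906 - 48319 = -3413$)
$g + \sqrt{-242350 + 234335} = -3413 + \sqrt{-242350 + 234335} = -3413 + \sqrt{-8015} = -3413 + i \sqrt{8015}$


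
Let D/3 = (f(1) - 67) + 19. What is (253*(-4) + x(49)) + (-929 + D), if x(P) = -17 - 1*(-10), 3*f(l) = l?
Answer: -2091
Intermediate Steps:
f(l) = l/3
D = -143 (D = 3*(((⅓)*1 - 67) + 19) = 3*((⅓ - 67) + 19) = 3*(-200/3 + 19) = 3*(-143/3) = -143)
x(P) = -7 (x(P) = -17 + 10 = -7)
(253*(-4) + x(49)) + (-929 + D) = (253*(-4) - 7) + (-929 - 143) = (-1012 - 7) - 1072 = -1019 - 1072 = -2091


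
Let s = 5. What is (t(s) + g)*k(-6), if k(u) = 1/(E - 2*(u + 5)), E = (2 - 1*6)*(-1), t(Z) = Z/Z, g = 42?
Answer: 43/6 ≈ 7.1667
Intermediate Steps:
t(Z) = 1
E = 4 (E = (2 - 6)*(-1) = -4*(-1) = 4)
k(u) = 1/(-6 - 2*u) (k(u) = 1/(4 - 2*(u + 5)) = 1/(4 - 2*(5 + u)) = 1/(4 + (-10 - 2*u)) = 1/(-6 - 2*u))
(t(s) + g)*k(-6) = (1 + 42)*(-1/(6 + 2*(-6))) = 43*(-1/(6 - 12)) = 43*(-1/(-6)) = 43*(-1*(-⅙)) = 43*(⅙) = 43/6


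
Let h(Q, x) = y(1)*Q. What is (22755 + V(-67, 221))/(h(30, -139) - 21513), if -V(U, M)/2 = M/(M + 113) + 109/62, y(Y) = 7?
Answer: -117777581/110285631 ≈ -1.0679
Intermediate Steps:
h(Q, x) = 7*Q
V(U, M) = -109/31 - 2*M/(113 + M) (V(U, M) = -2*(M/(M + 113) + 109/62) = -2*(M/(113 + M) + 109*(1/62)) = -2*(M/(113 + M) + 109/62) = -2*(109/62 + M/(113 + M)) = -109/31 - 2*M/(113 + M))
(22755 + V(-67, 221))/(h(30, -139) - 21513) = (22755 + (-12317 - 171*221)/(31*(113 + 221)))/(7*30 - 21513) = (22755 + (1/31)*(-12317 - 37791)/334)/(210 - 21513) = (22755 + (1/31)*(1/334)*(-50108))/(-21303) = (22755 - 25054/5177)*(-1/21303) = (117777581/5177)*(-1/21303) = -117777581/110285631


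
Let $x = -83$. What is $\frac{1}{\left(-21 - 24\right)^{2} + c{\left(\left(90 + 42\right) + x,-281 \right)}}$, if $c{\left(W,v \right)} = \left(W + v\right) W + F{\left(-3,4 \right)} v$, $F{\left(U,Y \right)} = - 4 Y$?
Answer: $- \frac{1}{4847} \approx -0.00020631$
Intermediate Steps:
$c{\left(W,v \right)} = - 16 v + W \left(W + v\right)$ ($c{\left(W,v \right)} = \left(W + v\right) W + \left(-4\right) 4 v = W \left(W + v\right) - 16 v = - 16 v + W \left(W + v\right)$)
$\frac{1}{\left(-21 - 24\right)^{2} + c{\left(\left(90 + 42\right) + x,-281 \right)}} = \frac{1}{\left(-21 - 24\right)^{2} + \left(\left(\left(90 + 42\right) - 83\right)^{2} - -4496 + \left(\left(90 + 42\right) - 83\right) \left(-281\right)\right)} = \frac{1}{\left(-45\right)^{2} + \left(\left(132 - 83\right)^{2} + 4496 + \left(132 - 83\right) \left(-281\right)\right)} = \frac{1}{2025 + \left(49^{2} + 4496 + 49 \left(-281\right)\right)} = \frac{1}{2025 + \left(2401 + 4496 - 13769\right)} = \frac{1}{2025 - 6872} = \frac{1}{-4847} = - \frac{1}{4847}$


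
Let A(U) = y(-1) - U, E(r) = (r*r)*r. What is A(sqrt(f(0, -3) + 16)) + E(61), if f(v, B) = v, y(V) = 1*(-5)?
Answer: 226972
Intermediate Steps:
y(V) = -5
E(r) = r**3 (E(r) = r**2*r = r**3)
A(U) = -5 - U
A(sqrt(f(0, -3) + 16)) + E(61) = (-5 - sqrt(0 + 16)) + 61**3 = (-5 - sqrt(16)) + 226981 = (-5 - 1*4) + 226981 = (-5 - 4) + 226981 = -9 + 226981 = 226972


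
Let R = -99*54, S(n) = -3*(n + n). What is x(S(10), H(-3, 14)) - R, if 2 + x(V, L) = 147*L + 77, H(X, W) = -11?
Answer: 3804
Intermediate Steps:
S(n) = -6*n
x(V, L) = 75 + 147*L (x(V, L) = -2 + (147*L + 77) = -2 + (77 + 147*L) = 75 + 147*L)
R = -5346
x(S(10), H(-3, 14)) - R = (75 + 147*(-11)) - 1*(-5346) = (75 - 1617) + 5346 = -1542 + 5346 = 3804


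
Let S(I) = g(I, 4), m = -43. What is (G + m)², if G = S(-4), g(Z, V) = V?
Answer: 1521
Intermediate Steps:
S(I) = 4
G = 4
(G + m)² = (4 - 43)² = (-39)² = 1521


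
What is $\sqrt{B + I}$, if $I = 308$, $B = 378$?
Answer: $7 \sqrt{14} \approx 26.192$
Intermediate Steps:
$\sqrt{B + I} = \sqrt{378 + 308} = \sqrt{686} = 7 \sqrt{14}$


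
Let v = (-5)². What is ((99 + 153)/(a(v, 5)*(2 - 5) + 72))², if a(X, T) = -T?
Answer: 7056/841 ≈ 8.3900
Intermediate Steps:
v = 25
((99 + 153)/(a(v, 5)*(2 - 5) + 72))² = ((99 + 153)/((-1*5)*(2 - 5) + 72))² = (252/(-5*(-3) + 72))² = (252/(15 + 72))² = (252/87)² = (252*(1/87))² = (84/29)² = 7056/841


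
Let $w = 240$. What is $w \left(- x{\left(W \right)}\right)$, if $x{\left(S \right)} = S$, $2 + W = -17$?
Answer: $4560$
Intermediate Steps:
$W = -19$ ($W = -2 - 17 = -19$)
$w \left(- x{\left(W \right)}\right) = 240 \left(\left(-1\right) \left(-19\right)\right) = 240 \cdot 19 = 4560$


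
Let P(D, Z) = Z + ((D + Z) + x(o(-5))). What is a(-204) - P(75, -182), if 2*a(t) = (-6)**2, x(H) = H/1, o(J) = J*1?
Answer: 312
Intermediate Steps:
o(J) = J
x(H) = H (x(H) = H*1 = H)
a(t) = 18 (a(t) = (1/2)*(-6)**2 = (1/2)*36 = 18)
P(D, Z) = -5 + D + 2*Z (P(D, Z) = Z + ((D + Z) - 5) = Z + (-5 + D + Z) = -5 + D + 2*Z)
a(-204) - P(75, -182) = 18 - (-5 + 75 + 2*(-182)) = 18 - (-5 + 75 - 364) = 18 - 1*(-294) = 18 + 294 = 312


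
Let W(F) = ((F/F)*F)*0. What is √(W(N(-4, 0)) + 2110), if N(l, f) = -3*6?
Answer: √2110 ≈ 45.935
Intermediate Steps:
N(l, f) = -18
W(F) = 0 (W(F) = (1*F)*0 = F*0 = 0)
√(W(N(-4, 0)) + 2110) = √(0 + 2110) = √2110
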